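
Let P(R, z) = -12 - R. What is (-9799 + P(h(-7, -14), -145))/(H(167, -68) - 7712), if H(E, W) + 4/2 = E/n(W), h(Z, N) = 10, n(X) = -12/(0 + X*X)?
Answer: 29463/216194 ≈ 0.13628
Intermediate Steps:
n(X) = -12/X**2 (n(X) = -12/(0 + X**2) = -12/X**2)
H(E, W) = -2 - E*W**2/12 (H(E, W) = -2 + E/((-12/W**2)) = -2 + E*(-W**2/12) = -2 - E*W**2/12)
(-9799 + P(h(-7, -14), -145))/(H(167, -68) - 7712) = (-9799 + (-12 - 1*10))/((-2 - 1/12*167*(-68)**2) - 7712) = (-9799 + (-12 - 10))/((-2 - 1/12*167*4624) - 7712) = (-9799 - 22)/((-2 - 193052/3) - 7712) = -9821/(-193058/3 - 7712) = -9821/(-216194/3) = -9821*(-3/216194) = 29463/216194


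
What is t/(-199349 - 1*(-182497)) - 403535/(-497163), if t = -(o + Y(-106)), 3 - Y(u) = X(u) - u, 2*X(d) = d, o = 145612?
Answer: 39584206213/4189095438 ≈ 9.4493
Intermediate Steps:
X(d) = d/2
Y(u) = 3 + u/2 (Y(u) = 3 - (u/2 - u) = 3 - (-1)*u/2 = 3 + u/2)
t = -145562 (t = -(145612 + (3 + (1/2)*(-106))) = -(145612 + (3 - 53)) = -(145612 - 50) = -1*145562 = -145562)
t/(-199349 - 1*(-182497)) - 403535/(-497163) = -145562/(-199349 - 1*(-182497)) - 403535/(-497163) = -145562/(-199349 + 182497) - 403535*(-1/497163) = -145562/(-16852) + 403535/497163 = -145562*(-1/16852) + 403535/497163 = 72781/8426 + 403535/497163 = 39584206213/4189095438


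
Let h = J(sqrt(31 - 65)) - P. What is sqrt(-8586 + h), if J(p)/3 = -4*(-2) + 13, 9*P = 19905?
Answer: 2*I*sqrt(24153)/3 ≈ 103.61*I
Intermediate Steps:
P = 6635/3 (P = (1/9)*19905 = 6635/3 ≈ 2211.7)
J(p) = 63 (J(p) = 3*(-4*(-2) + 13) = 3*(8 + 13) = 3*21 = 63)
h = -6446/3 (h = 63 - 1*6635/3 = 63 - 6635/3 = -6446/3 ≈ -2148.7)
sqrt(-8586 + h) = sqrt(-8586 - 6446/3) = sqrt(-32204/3) = 2*I*sqrt(24153)/3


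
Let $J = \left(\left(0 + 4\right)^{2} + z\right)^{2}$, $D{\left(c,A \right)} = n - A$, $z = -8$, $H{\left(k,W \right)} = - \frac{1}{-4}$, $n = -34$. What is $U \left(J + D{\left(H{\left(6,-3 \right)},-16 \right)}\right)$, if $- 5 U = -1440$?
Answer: $13248$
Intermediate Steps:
$H{\left(k,W \right)} = \frac{1}{4}$ ($H{\left(k,W \right)} = \left(-1\right) \left(- \frac{1}{4}\right) = \frac{1}{4}$)
$U = 288$ ($U = \left(- \frac{1}{5}\right) \left(-1440\right) = 288$)
$D{\left(c,A \right)} = -34 - A$
$J = 64$ ($J = \left(\left(0 + 4\right)^{2} - 8\right)^{2} = \left(4^{2} - 8\right)^{2} = \left(16 - 8\right)^{2} = 8^{2} = 64$)
$U \left(J + D{\left(H{\left(6,-3 \right)},-16 \right)}\right) = 288 \left(64 - 18\right) = 288 \cdot 46 = 13248$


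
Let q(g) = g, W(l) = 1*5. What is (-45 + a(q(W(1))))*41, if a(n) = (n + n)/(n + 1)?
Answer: -5330/3 ≈ -1776.7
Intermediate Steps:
W(l) = 5
a(n) = 2*n/(1 + n) (a(n) = (2*n)/(1 + n) = 2*n/(1 + n))
(-45 + a(q(W(1))))*41 = (-45 + 2*5/(1 + 5))*41 = (-45 + 2*5/6)*41 = (-45 + 2*5*(⅙))*41 = (-45 + 5/3)*41 = -130/3*41 = -5330/3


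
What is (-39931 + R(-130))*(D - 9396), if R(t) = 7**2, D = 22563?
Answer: -525126294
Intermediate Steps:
R(t) = 49
(-39931 + R(-130))*(D - 9396) = (-39931 + 49)*(22563 - 9396) = -39882*13167 = -525126294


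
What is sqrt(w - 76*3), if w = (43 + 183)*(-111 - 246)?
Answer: 3*I*sqrt(8990) ≈ 284.45*I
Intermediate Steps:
w = -80682 (w = 226*(-357) = -80682)
sqrt(w - 76*3) = sqrt(-80682 - 76*3) = sqrt(-80682 - 228) = sqrt(-80910) = 3*I*sqrt(8990)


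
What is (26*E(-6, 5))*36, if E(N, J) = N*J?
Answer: -28080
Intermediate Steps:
E(N, J) = J*N
(26*E(-6, 5))*36 = (26*(5*(-6)))*36 = (26*(-30))*36 = -780*36 = -28080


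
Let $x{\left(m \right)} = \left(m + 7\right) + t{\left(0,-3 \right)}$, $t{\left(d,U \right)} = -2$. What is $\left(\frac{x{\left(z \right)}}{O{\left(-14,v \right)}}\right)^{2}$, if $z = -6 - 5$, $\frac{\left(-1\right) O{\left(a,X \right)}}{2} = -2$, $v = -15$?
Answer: $\frac{9}{4} \approx 2.25$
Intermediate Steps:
$O{\left(a,X \right)} = 4$ ($O{\left(a,X \right)} = \left(-2\right) \left(-2\right) = 4$)
$z = -11$
$x{\left(m \right)} = 5 + m$ ($x{\left(m \right)} = \left(m + 7\right) - 2 = \left(7 + m\right) - 2 = 5 + m$)
$\left(\frac{x{\left(z \right)}}{O{\left(-14,v \right)}}\right)^{2} = \left(\frac{5 - 11}{4}\right)^{2} = \left(\left(-6\right) \frac{1}{4}\right)^{2} = \left(- \frac{3}{2}\right)^{2} = \frac{9}{4}$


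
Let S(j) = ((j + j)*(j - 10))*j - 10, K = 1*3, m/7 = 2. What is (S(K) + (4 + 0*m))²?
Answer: 17424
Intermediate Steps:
m = 14 (m = 7*2 = 14)
K = 3
S(j) = -10 + 2*j²*(-10 + j) (S(j) = ((2*j)*(-10 + j))*j - 10 = (2*j*(-10 + j))*j - 10 = 2*j²*(-10 + j) - 10 = -10 + 2*j²*(-10 + j))
(S(K) + (4 + 0*m))² = ((-10 - 20*3² + 2*3³) + (4 + 0*14))² = ((-10 - 20*9 + 2*27) + (4 + 0))² = ((-10 - 180 + 54) + 4)² = (-136 + 4)² = (-132)² = 17424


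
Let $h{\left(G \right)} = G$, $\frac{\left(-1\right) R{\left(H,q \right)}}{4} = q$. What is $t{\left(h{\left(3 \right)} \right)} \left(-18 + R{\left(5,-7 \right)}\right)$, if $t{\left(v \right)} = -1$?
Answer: $-10$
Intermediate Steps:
$R{\left(H,q \right)} = - 4 q$
$t{\left(h{\left(3 \right)} \right)} \left(-18 + R{\left(5,-7 \right)}\right) = - (-18 - -28) = - (-18 + 28) = \left(-1\right) 10 = -10$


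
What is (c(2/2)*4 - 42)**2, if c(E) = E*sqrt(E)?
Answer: 1444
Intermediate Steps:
c(E) = E**(3/2)
(c(2/2)*4 - 42)**2 = ((2/2)**(3/2)*4 - 42)**2 = ((2*(1/2))**(3/2)*4 - 42)**2 = (1**(3/2)*4 - 42)**2 = (1*4 - 42)**2 = (4 - 42)**2 = (-38)**2 = 1444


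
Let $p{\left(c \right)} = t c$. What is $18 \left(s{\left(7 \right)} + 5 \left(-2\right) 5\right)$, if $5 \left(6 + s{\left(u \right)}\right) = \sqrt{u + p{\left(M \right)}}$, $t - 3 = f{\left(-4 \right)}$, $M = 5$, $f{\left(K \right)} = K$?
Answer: $-1008 + \frac{18 \sqrt{2}}{5} \approx -1002.9$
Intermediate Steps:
$t = -1$ ($t = 3 - 4 = -1$)
$p{\left(c \right)} = - c$
$s{\left(u \right)} = -6 + \frac{\sqrt{-5 + u}}{5}$ ($s{\left(u \right)} = -6 + \frac{\sqrt{u - 5}}{5} = -6 + \frac{\sqrt{-5 + u}}{5}$)
$18 \left(s{\left(7 \right)} + 5 \left(-2\right) 5\right) = 18 \left(\left(-6 + \frac{\sqrt{-5 + 7}}{5}\right) + 5 \left(-2\right) 5\right) = 18 \left(\left(-6 + \frac{\sqrt{2}}{5}\right) - 50\right) = 18 \left(-56 + \frac{\sqrt{2}}{5}\right) = -1008 + \frac{18 \sqrt{2}}{5}$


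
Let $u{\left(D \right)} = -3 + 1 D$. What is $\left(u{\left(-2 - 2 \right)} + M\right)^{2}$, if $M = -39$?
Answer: $2116$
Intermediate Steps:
$u{\left(D \right)} = -3 + D$
$\left(u{\left(-2 - 2 \right)} + M\right)^{2} = \left(\left(-3 - 4\right) - 39\right)^{2} = \left(-7 - 39\right)^{2} = \left(-46\right)^{2} = 2116$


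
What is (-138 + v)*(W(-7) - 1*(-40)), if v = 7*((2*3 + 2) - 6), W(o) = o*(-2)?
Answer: -6696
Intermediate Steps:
W(o) = -2*o
v = 14 (v = 7*((6 + 2) - 6) = 7*(8 - 6) = 7*2 = 14)
(-138 + v)*(W(-7) - 1*(-40)) = (-138 + 14)*(-2*(-7) - 1*(-40)) = -124*(14 + 40) = -124*54 = -6696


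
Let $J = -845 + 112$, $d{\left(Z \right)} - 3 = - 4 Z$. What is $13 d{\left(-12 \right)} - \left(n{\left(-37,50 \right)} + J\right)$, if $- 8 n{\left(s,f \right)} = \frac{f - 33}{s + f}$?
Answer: $\frac{145201}{104} \approx 1396.2$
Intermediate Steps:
$n{\left(s,f \right)} = - \frac{-33 + f}{8 \left(f + s\right)}$ ($n{\left(s,f \right)} = - \frac{\left(f - 33\right) \frac{1}{s + f}}{8} = - \frac{\left(-33 + f\right) \frac{1}{f + s}}{8} = - \frac{\frac{1}{f + s} \left(-33 + f\right)}{8} = - \frac{-33 + f}{8 \left(f + s\right)}$)
$d{\left(Z \right)} = 3 - 4 Z$
$J = -733$
$13 d{\left(-12 \right)} - \left(n{\left(-37,50 \right)} + J\right) = 13 \left(3 - -48\right) - \left(\frac{33 - 50}{8 \left(50 - 37\right)} - 733\right) = 13 \left(3 + 48\right) - \left(\frac{33 - 50}{8 \cdot 13} - 733\right) = 13 \cdot 51 - \left(\frac{1}{8} \cdot \frac{1}{13} \left(-17\right) - 733\right) = 663 - \left(- \frac{17}{104} - 733\right) = 663 - - \frac{76249}{104} = 663 + \frac{76249}{104} = \frac{145201}{104}$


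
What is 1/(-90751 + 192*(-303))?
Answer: -1/148927 ≈ -6.7147e-6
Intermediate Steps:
1/(-90751 + 192*(-303)) = 1/(-90751 - 58176) = 1/(-148927) = -1/148927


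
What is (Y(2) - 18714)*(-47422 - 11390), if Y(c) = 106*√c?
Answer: 1100607768 - 6234072*√2 ≈ 1.0918e+9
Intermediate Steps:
(Y(2) - 18714)*(-47422 - 11390) = (106*√2 - 18714)*(-47422 - 11390) = (-18714 + 106*√2)*(-58812) = 1100607768 - 6234072*√2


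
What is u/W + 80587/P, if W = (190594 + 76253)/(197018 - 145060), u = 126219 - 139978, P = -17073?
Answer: -582229688195/216946611 ≈ -2683.7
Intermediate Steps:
u = -13759
W = 266847/51958 ≈ 5.1358
u/W + 80587/P = -13759/266847/51958 + 80587/(-17073) = -13759*51958/266847 + 80587*(-1/17073) = -714890122/266847 - 80587/17073 = -582229688195/216946611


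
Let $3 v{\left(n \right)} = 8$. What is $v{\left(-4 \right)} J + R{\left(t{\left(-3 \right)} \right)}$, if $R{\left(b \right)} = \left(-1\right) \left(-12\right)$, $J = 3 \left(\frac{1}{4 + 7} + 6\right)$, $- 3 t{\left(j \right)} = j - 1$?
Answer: $\frac{668}{11} \approx 60.727$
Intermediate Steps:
$t{\left(j \right)} = \frac{1}{3} - \frac{j}{3}$ ($t{\left(j \right)} = - \frac{j - 1}{3} = - \frac{-1 + j}{3} = \frac{1}{3} - \frac{j}{3}$)
$v{\left(n \right)} = \frac{8}{3}$ ($v{\left(n \right)} = \frac{1}{3} \cdot 8 = \frac{8}{3}$)
$J = \frac{201}{11}$ ($J = 3 \left(\frac{1}{11} + 6\right) = 3 \cdot \frac{67}{11} = \frac{201}{11} \approx 18.273$)
$R{\left(b \right)} = 12$
$v{\left(-4 \right)} J + R{\left(t{\left(-3 \right)} \right)} = \frac{8}{3} \cdot \frac{201}{11} + 12 = \frac{536}{11} + 12 = \frac{668}{11}$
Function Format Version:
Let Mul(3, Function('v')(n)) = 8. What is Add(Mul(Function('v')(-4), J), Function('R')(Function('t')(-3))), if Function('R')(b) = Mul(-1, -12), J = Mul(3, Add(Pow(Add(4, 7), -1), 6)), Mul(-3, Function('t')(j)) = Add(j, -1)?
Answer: Rational(668, 11) ≈ 60.727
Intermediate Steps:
Function('t')(j) = Add(Rational(1, 3), Mul(Rational(-1, 3), j)) (Function('t')(j) = Mul(Rational(-1, 3), Add(j, -1)) = Mul(Rational(-1, 3), Add(-1, j)) = Add(Rational(1, 3), Mul(Rational(-1, 3), j)))
Function('v')(n) = Rational(8, 3) (Function('v')(n) = Mul(Rational(1, 3), 8) = Rational(8, 3))
J = Rational(201, 11) (J = Mul(3, Add(Pow(11, -1), 6)) = Mul(3, Add(Rational(1, 11), 6)) = Mul(3, Rational(67, 11)) = Rational(201, 11) ≈ 18.273)
Function('R')(b) = 12
Add(Mul(Function('v')(-4), J), Function('R')(Function('t')(-3))) = Add(Mul(Rational(8, 3), Rational(201, 11)), 12) = Add(Rational(536, 11), 12) = Rational(668, 11)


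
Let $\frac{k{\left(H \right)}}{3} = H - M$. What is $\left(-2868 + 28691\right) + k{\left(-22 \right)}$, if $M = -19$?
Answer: $25814$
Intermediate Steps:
$k{\left(H \right)} = 57 + 3 H$ ($k{\left(H \right)} = 3 \left(H - -19\right) = 3 \left(H + 19\right) = 3 \left(19 + H\right) = 57 + 3 H$)
$\left(-2868 + 28691\right) + k{\left(-22 \right)} = \left(-2868 + 28691\right) + \left(57 + 3 \left(-22\right)\right) = 25823 + \left(57 - 66\right) = 25823 - 9 = 25814$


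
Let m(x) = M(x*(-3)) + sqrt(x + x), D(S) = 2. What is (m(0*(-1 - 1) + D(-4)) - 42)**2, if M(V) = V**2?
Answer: 16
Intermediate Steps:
m(x) = 9*x**2 + sqrt(2)*sqrt(x) (m(x) = (x*(-3))**2 + sqrt(x + x) = (-3*x)**2 + sqrt(2*x) = 9*x**2 + sqrt(2)*sqrt(x))
(m(0*(-1 - 1) + D(-4)) - 42)**2 = ((9*(0*(-1 - 1) + 2)**2 + sqrt(2)*sqrt(0*(-1 - 1) + 2)) - 42)**2 = ((9*(0*(-2) + 2)**2 + sqrt(2)*sqrt(0*(-2) + 2)) - 42)**2 = ((9*(0 + 2)**2 + sqrt(2)*sqrt(0 + 2)) - 42)**2 = ((9*2**2 + sqrt(2)*sqrt(2)) - 42)**2 = ((9*4 + 2) - 42)**2 = ((36 + 2) - 42)**2 = (38 - 42)**2 = (-4)**2 = 16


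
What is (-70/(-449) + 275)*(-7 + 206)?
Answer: 24585455/449 ≈ 54756.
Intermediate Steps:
(-70/(-449) + 275)*(-7 + 206) = (-70*(-1/449) + 275)*199 = (70/449 + 275)*199 = (123545/449)*199 = 24585455/449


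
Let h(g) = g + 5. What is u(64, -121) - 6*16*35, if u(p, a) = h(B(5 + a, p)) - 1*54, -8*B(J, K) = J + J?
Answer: -3380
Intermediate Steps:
B(J, K) = -J/4 (B(J, K) = -(J + J)/8 = -J/4)
h(g) = 5 + g
u(p, a) = -201/4 - a/4 (u(p, a) = (5 - (5 + a)/4) - 1*54 = (5 + (-5/4 - a/4)) - 54 = (15/4 - a/4) - 54 = -201/4 - a/4)
u(64, -121) - 6*16*35 = (-201/4 - ¼*(-121)) - 6*16*35 = (-201/4 + 121/4) - 96*35 = -20 - 1*3360 = -20 - 3360 = -3380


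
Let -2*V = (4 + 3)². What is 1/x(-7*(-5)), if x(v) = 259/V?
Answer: -7/74 ≈ -0.094595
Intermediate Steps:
V = -49/2 (V = -(4 + 3)²/2 = -½*7² = -½*49 = -49/2 ≈ -24.500)
x(v) = -74/7 (x(v) = 259/(-49/2) = 259*(-2/49) = -74/7)
1/x(-7*(-5)) = 1/(-74/7) = -7/74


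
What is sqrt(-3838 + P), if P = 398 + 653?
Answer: I*sqrt(2787) ≈ 52.792*I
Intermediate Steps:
P = 1051
sqrt(-3838 + P) = sqrt(-3838 + 1051) = sqrt(-2787) = I*sqrt(2787)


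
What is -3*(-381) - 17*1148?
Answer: -18373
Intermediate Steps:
-3*(-381) - 17*1148 = 1143 - 19516 = -18373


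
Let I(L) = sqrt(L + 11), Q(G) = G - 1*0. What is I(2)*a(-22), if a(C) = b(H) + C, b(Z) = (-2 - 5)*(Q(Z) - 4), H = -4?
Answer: 34*sqrt(13) ≈ 122.59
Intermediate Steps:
Q(G) = G (Q(G) = G + 0 = G)
I(L) = sqrt(11 + L)
b(Z) = 28 - 7*Z (b(Z) = (-2 - 5)*(Z - 4) = -7*(-4 + Z) = 28 - 7*Z)
a(C) = 56 + C (a(C) = (28 - 7*(-4)) + C = (28 + 28) + C = 56 + C)
I(2)*a(-22) = sqrt(11 + 2)*(56 - 22) = sqrt(13)*34 = 34*sqrt(13)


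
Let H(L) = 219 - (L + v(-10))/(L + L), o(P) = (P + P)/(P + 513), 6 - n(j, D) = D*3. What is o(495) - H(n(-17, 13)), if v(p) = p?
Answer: -401693/1848 ≈ -217.37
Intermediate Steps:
n(j, D) = 6 - 3*D (n(j, D) = 6 - D*3 = 6 - 3*D)
o(P) = 2*P/(513 + P) (o(P) = (2*P)/(513 + P) = 2*P/(513 + P))
H(L) = 219 - (-10 + L)/(2*L) (H(L) = 219 - (L - 10)/(L + L) = 219 - (-10 + L)/(2*L))
o(495) - H(n(-17, 13)) = 2*495/(513 + 495) - (437/2 + 5/(6 - 3*13)) = 2*495/1008 - (437/2 + 5/(6 - 39)) = 2*495*(1/1008) - (437/2 + 5/(-33)) = 55/56 - (437/2 + 5*(-1/33)) = 55/56 - (437/2 - 5/33) = 55/56 - 1*14411/66 = 55/56 - 14411/66 = -401693/1848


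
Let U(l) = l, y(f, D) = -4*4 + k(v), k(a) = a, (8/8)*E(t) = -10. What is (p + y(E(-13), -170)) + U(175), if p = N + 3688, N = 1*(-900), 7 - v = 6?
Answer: 2948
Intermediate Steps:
v = 1 (v = 7 - 1*6 = 7 - 6 = 1)
E(t) = -10
y(f, D) = -15 (y(f, D) = -4*4 + 1 = -16 + 1 = -15)
N = -900
p = 2788 (p = -900 + 3688 = 2788)
(p + y(E(-13), -170)) + U(175) = (2788 - 15) + 175 = 2773 + 175 = 2948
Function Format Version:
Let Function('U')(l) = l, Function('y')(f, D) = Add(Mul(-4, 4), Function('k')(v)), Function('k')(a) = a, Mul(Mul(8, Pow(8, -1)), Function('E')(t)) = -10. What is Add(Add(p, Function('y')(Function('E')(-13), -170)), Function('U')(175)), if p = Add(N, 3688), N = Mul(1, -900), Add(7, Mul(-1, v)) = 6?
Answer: 2948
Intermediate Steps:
v = 1 (v = Add(7, Mul(-1, 6)) = Add(7, -6) = 1)
Function('E')(t) = -10
Function('y')(f, D) = -15 (Function('y')(f, D) = Add(Mul(-4, 4), 1) = Add(-16, 1) = -15)
N = -900
p = 2788 (p = Add(-900, 3688) = 2788)
Add(Add(p, Function('y')(Function('E')(-13), -170)), Function('U')(175)) = Add(Add(2788, -15), 175) = Add(2773, 175) = 2948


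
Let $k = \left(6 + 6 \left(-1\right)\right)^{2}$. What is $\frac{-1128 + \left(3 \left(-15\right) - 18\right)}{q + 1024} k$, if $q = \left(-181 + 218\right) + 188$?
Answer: $0$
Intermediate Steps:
$k = 0$ ($k = \left(6 - 6\right)^{2} = 0^{2} = 0$)
$q = 225$ ($q = 37 + 188 = 225$)
$\frac{-1128 + \left(3 \left(-15\right) - 18\right)}{q + 1024} k = \frac{-1128 + \left(3 \left(-15\right) - 18\right)}{225 + 1024} \cdot 0 = \frac{-1128 - 63}{1249} \cdot 0 = \left(-1128 - 63\right) \frac{1}{1249} \cdot 0 = \left(-1191\right) \frac{1}{1249} \cdot 0 = \left(- \frac{1191}{1249}\right) 0 = 0$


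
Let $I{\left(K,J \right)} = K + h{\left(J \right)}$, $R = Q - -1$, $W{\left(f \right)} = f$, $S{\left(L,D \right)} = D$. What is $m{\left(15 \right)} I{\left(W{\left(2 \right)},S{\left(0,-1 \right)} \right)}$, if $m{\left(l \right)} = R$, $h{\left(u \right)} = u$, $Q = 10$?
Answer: $11$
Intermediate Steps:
$R = 11$ ($R = 10 - -1 = 10 + 1 = 11$)
$I{\left(K,J \right)} = J + K$ ($I{\left(K,J \right)} = K + J = J + K$)
$m{\left(l \right)} = 11$
$m{\left(15 \right)} I{\left(W{\left(2 \right)},S{\left(0,-1 \right)} \right)} = 11 \left(-1 + 2\right) = 11 \cdot 1 = 11$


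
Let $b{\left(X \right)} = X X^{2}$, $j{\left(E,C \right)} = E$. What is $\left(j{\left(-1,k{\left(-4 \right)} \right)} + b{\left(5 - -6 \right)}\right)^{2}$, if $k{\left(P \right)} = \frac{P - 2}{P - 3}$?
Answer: $1768900$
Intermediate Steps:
$k{\left(P \right)} = \frac{-2 + P}{-3 + P}$
$b{\left(X \right)} = X^{3}$
$\left(j{\left(-1,k{\left(-4 \right)} \right)} + b{\left(5 - -6 \right)}\right)^{2} = \left(-1 + \left(5 - -6\right)^{3}\right)^{2} = \left(-1 + \left(5 + 6\right)^{3}\right)^{2} = \left(-1 + 11^{3}\right)^{2} = \left(-1 + 1331\right)^{2} = 1330^{2} = 1768900$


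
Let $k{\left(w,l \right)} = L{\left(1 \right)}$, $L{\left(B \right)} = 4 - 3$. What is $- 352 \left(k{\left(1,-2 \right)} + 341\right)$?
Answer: $-120384$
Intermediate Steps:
$L{\left(B \right)} = 1$ ($L{\left(B \right)} = 4 - 3 = 1$)
$k{\left(w,l \right)} = 1$
$- 352 \left(k{\left(1,-2 \right)} + 341\right) = - 352 \left(1 + 341\right) = \left(-352\right) 342 = -120384$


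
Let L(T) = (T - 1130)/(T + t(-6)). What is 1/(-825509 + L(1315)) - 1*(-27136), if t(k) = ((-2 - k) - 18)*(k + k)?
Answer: 33220696106549/1224229662 ≈ 27136.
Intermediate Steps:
t(k) = 2*k*(-20 - k) (t(k) = (-20 - k)*(2*k) = 2*k*(-20 - k))
L(T) = (-1130 + T)/(168 + T) (L(T) = (T - 1130)/(T - 2*(-6)*(20 - 6)) = (-1130 + T)/(T - 2*(-6)*14) = (-1130 + T)/(T + 168) = (-1130 + T)/(168 + T))
1/(-825509 + L(1315)) - 1*(-27136) = 1/(-825509 + (-1130 + 1315)/(168 + 1315)) - 1*(-27136) = 1/(-825509 + 185/1483) + 27136 = 1/(-1224229662/1483) + 27136 = -1483/1224229662 + 27136 = 33220696106549/1224229662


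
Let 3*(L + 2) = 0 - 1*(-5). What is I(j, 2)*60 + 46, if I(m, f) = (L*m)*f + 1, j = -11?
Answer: 546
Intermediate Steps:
L = -1/3 (L = -2 + (0 - 1*(-5))/3 = -2 + (0 + 5)/3 = -2 + (1/3)*5 = -2 + 5/3 = -1/3 ≈ -0.33333)
I(m, f) = 1 - f*m/3 (I(m, f) = (-m/3)*f + 1 = -f*m/3 + 1 = 1 - f*m/3)
I(j, 2)*60 + 46 = (1 - 1/3*2*(-11))*60 + 46 = (1 + 22/3)*60 + 46 = (25/3)*60 + 46 = 500 + 46 = 546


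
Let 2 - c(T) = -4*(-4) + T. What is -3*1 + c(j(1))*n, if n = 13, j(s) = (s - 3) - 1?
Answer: -146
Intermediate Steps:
j(s) = -4 + s (j(s) = (-3 + s) - 1 = -4 + s)
c(T) = -14 - T (c(T) = 2 - (-4*(-4) + T) = 2 - (16 + T) = 2 + (-16 - T) = -14 - T)
-3*1 + c(j(1))*n = -3*1 + (-14 - (-4 + 1))*13 = -3 + (-14 - 1*(-3))*13 = -3 + (-14 + 3)*13 = -3 - 11*13 = -3 - 143 = -146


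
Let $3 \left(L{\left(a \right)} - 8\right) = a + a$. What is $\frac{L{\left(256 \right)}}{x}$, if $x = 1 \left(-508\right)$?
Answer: $- \frac{134}{381} \approx -0.35171$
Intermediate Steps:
$L{\left(a \right)} = 8 + \frac{2 a}{3}$ ($L{\left(a \right)} = 8 + \frac{a + a}{3} = 8 + \frac{2 a}{3}$)
$x = -508$
$\frac{L{\left(256 \right)}}{x} = \frac{8 + \frac{2}{3} \cdot 256}{-508} = \left(8 + \frac{512}{3}\right) \left(- \frac{1}{508}\right) = \frac{536}{3} \left(- \frac{1}{508}\right) = - \frac{134}{381}$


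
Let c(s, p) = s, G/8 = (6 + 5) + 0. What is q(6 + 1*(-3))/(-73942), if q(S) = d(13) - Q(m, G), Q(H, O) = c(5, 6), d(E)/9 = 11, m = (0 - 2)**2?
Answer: -47/36971 ≈ -0.0012713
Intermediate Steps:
G = 88 (G = 8*((6 + 5) + 0) = 8*(11 + 0) = 8*11 = 88)
m = 4 (m = (-2)**2 = 4)
d(E) = 99 (d(E) = 9*11 = 99)
Q(H, O) = 5
q(S) = 94 (q(S) = 99 - 1*5 = 99 - 5 = 94)
q(6 + 1*(-3))/(-73942) = 94/(-73942) = 94*(-1/73942) = -47/36971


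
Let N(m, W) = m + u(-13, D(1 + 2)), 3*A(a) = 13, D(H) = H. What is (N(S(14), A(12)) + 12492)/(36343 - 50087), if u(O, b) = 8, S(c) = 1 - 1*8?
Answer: -12493/13744 ≈ -0.90898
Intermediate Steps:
S(c) = -7 (S(c) = 1 - 8 = -7)
A(a) = 13/3 (A(a) = (1/3)*13 = 13/3)
N(m, W) = 8 + m (N(m, W) = m + 8 = 8 + m)
(N(S(14), A(12)) + 12492)/(36343 - 50087) = ((8 - 7) + 12492)/(36343 - 50087) = (1 + 12492)/(-13744) = 12493*(-1/13744) = -12493/13744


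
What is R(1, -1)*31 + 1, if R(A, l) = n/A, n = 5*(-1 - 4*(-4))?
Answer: 2326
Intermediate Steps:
n = 75 (n = 5*(-1 + 16) = 5*15 = 75)
R(A, l) = 75/A
R(1, -1)*31 + 1 = (75/1)*31 + 1 = (75*1)*31 + 1 = 75*31 + 1 = 2325 + 1 = 2326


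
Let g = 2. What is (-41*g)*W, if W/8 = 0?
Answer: 0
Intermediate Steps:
W = 0 (W = 8*0 = 0)
(-41*g)*W = -41*2*0 = -82*0 = 0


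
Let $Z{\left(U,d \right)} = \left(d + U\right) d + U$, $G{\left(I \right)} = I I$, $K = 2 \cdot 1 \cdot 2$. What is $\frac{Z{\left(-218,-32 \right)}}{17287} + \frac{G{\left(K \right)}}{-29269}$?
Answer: $\frac{227494766}{505973203} \approx 0.44962$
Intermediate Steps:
$K = 4$ ($K = 2 \cdot 2 = 4$)
$G{\left(I \right)} = I^{2}$
$Z{\left(U,d \right)} = U + d \left(U + d\right)$ ($Z{\left(U,d \right)} = \left(U + d\right) d + U = d \left(U + d\right) + U = U + d \left(U + d\right)$)
$\frac{Z{\left(-218,-32 \right)}}{17287} + \frac{G{\left(K \right)}}{-29269} = \frac{-218 + \left(-32\right)^{2} - -6976}{17287} + \frac{4^{2}}{-29269} = \left(-218 + 1024 + 6976\right) \frac{1}{17287} + 16 \left(- \frac{1}{29269}\right) = 7782 \cdot \frac{1}{17287} - \frac{16}{29269} = \frac{7782}{17287} - \frac{16}{29269} = \frac{227494766}{505973203}$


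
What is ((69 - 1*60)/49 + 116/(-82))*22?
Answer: -54406/2009 ≈ -27.081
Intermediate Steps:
((69 - 1*60)/49 + 116/(-82))*22 = ((69 - 60)*(1/49) + 116*(-1/82))*22 = (9*(1/49) - 58/41)*22 = (9/49 - 58/41)*22 = -2473/2009*22 = -54406/2009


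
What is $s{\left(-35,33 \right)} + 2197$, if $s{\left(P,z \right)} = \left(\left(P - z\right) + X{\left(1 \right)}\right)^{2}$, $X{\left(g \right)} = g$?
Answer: $6686$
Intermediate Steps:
$s{\left(P,z \right)} = \left(1 + P - z\right)^{2}$ ($s{\left(P,z \right)} = \left(\left(P - z\right) + 1\right)^{2} = \left(1 + P - z\right)^{2}$)
$s{\left(-35,33 \right)} + 2197 = \left(1 - 35 - 33\right)^{2} + 2197 = \left(-67\right)^{2} + 2197 = 4489 + 2197 = 6686$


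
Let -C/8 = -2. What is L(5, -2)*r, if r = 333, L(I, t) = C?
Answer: 5328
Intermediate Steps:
C = 16 (C = -8*(-2) = 16)
L(I, t) = 16
L(5, -2)*r = 16*333 = 5328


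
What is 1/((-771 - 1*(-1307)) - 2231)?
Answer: -1/1695 ≈ -0.00058997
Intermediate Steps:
1/((-771 - 1*(-1307)) - 2231) = 1/((-771 + 1307) - 2231) = 1/(536 - 2231) = 1/(-1695) = -1/1695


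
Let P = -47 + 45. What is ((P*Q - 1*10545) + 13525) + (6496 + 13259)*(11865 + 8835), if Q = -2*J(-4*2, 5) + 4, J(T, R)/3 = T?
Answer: 408931376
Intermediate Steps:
J(T, R) = 3*T
Q = 52 (Q = -6*(-4*2) + 4 = -6*(-8) + 4 = -2*(-24) + 4 = 48 + 4 = 52)
P = -2
((P*Q - 1*10545) + 13525) + (6496 + 13259)*(11865 + 8835) = ((-2*52 - 1*10545) + 13525) + (6496 + 13259)*(11865 + 8835) = ((-104 - 10545) + 13525) + 19755*20700 = (-10649 + 13525) + 408928500 = 2876 + 408928500 = 408931376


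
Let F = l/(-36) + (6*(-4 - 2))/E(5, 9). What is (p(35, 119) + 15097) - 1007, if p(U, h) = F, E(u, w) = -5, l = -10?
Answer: 1268773/90 ≈ 14097.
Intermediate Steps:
F = 673/90 (F = -10/(-36) + (6*(-4 - 2))/(-5) = -10*(-1/36) + (6*(-6))*(-⅕) = 5/18 - 36*(-⅕) = 5/18 + 36/5 = 673/90 ≈ 7.4778)
p(U, h) = 673/90
(p(35, 119) + 15097) - 1007 = (673/90 + 15097) - 1007 = 1359403/90 - 1007 = 1268773/90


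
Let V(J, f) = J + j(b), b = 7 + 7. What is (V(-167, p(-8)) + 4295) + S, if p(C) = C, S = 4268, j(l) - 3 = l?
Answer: 8413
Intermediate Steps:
b = 14
j(l) = 3 + l
V(J, f) = 17 + J (V(J, f) = J + (3 + 14) = J + 17 = 17 + J)
(V(-167, p(-8)) + 4295) + S = ((17 - 167) + 4295) + 4268 = (-150 + 4295) + 4268 = 4145 + 4268 = 8413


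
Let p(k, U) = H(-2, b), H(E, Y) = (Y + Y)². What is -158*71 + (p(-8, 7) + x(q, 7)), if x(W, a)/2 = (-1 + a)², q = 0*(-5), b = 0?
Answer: -11146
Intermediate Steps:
q = 0
H(E, Y) = 4*Y² (H(E, Y) = (2*Y)² = 4*Y²)
p(k, U) = 0 (p(k, U) = 4*0² = 4*0 = 0)
x(W, a) = 2*(-1 + a)²
-158*71 + (p(-8, 7) + x(q, 7)) = -158*71 + (0 + 2*(-1 + 7)²) = -11218 + (0 + 2*6²) = -11218 + (0 + 2*36) = -11218 + (0 + 72) = -11218 + 72 = -11146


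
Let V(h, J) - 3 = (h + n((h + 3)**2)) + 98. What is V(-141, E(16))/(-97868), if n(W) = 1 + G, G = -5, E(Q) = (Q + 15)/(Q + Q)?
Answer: 11/24467 ≈ 0.00044959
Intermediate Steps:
E(Q) = (15 + Q)/(2*Q) (E(Q) = (15 + Q)/((2*Q)) = (15 + Q)*(1/(2*Q)) = (15 + Q)/(2*Q))
n(W) = -4 (n(W) = 1 - 5 = -4)
V(h, J) = 97 + h (V(h, J) = 3 + ((h - 4) + 98) = 3 + ((-4 + h) + 98) = 3 + (94 + h) = 97 + h)
V(-141, E(16))/(-97868) = (97 - 141)/(-97868) = -44*(-1/97868) = 11/24467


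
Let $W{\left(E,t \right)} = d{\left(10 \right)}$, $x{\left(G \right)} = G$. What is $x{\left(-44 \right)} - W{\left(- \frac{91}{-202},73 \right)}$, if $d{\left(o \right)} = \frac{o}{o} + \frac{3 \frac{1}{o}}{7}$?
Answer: $- \frac{3153}{70} \approx -45.043$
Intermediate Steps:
$d{\left(o \right)} = 1 + \frac{3}{7 o}$ ($d{\left(o \right)} = 1 + \frac{3}{o} \frac{1}{7} = 1 + \frac{3}{7 o}$)
$W{\left(E,t \right)} = \frac{73}{70}$ ($W{\left(E,t \right)} = \frac{\frac{3}{7} + 10}{10} = \frac{1}{10} \cdot \frac{73}{7} = \frac{73}{70}$)
$x{\left(-44 \right)} - W{\left(- \frac{91}{-202},73 \right)} = -44 - \frac{73}{70} = - \frac{3153}{70}$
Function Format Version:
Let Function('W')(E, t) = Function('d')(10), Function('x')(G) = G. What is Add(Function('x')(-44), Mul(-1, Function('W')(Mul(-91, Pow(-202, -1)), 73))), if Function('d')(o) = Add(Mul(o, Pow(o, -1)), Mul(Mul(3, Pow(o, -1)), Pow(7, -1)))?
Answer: Rational(-3153, 70) ≈ -45.043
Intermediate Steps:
Function('d')(o) = Add(1, Mul(Rational(3, 7), Pow(o, -1))) (Function('d')(o) = Add(1, Mul(Mul(3, Pow(o, -1)), Rational(1, 7))) = Add(1, Mul(Rational(3, 7), Pow(o, -1))))
Function('W')(E, t) = Rational(73, 70) (Function('W')(E, t) = Mul(Pow(10, -1), Add(Rational(3, 7), 10)) = Mul(Rational(1, 10), Rational(73, 7)) = Rational(73, 70))
Add(Function('x')(-44), Mul(-1, Function('W')(Mul(-91, Pow(-202, -1)), 73))) = Add(-44, Mul(-1, Rational(73, 70))) = Add(-44, Rational(-73, 70)) = Rational(-3153, 70)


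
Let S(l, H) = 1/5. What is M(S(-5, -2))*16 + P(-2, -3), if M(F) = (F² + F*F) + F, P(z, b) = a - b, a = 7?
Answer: 362/25 ≈ 14.480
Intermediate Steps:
S(l, H) = ⅕
P(z, b) = 7 - b
M(F) = F + 2*F² (M(F) = (F² + F²) + F = 2*F² + F = F + 2*F²)
M(S(-5, -2))*16 + P(-2, -3) = ((1 + 2*(⅕))/5)*16 + (7 - 1*(-3)) = ((1 + ⅖)/5)*16 + (7 + 3) = ((⅕)*(7/5))*16 + 10 = (7/25)*16 + 10 = 112/25 + 10 = 362/25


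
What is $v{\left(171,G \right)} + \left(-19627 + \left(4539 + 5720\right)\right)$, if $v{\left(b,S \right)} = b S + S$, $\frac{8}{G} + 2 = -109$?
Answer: $- \frac{1041224}{111} \approx -9380.4$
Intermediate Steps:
$G = - \frac{8}{111}$ ($G = \frac{8}{-2 - 109} = \frac{8}{-111} = 8 \left(- \frac{1}{111}\right) = - \frac{8}{111} \approx -0.072072$)
$v{\left(b,S \right)} = S + S b$ ($v{\left(b,S \right)} = S b + S = S + S b$)
$v{\left(171,G \right)} + \left(-19627 + \left(4539 + 5720\right)\right) = - \frac{8 \left(1 + 171\right)}{111} + \left(-19627 + \left(4539 + 5720\right)\right) = \left(- \frac{8}{111}\right) 172 + \left(-19627 + 10259\right) = - \frac{1376}{111} - 9368 = - \frac{1041224}{111}$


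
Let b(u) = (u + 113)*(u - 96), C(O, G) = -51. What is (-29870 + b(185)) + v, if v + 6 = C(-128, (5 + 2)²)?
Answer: -3405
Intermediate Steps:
v = -57 (v = -6 - 51 = -57)
b(u) = (-96 + u)*(113 + u) (b(u) = (113 + u)*(-96 + u) = (-96 + u)*(113 + u))
(-29870 + b(185)) + v = (-29870 + (-10848 + 185² + 17*185)) - 57 = (-29870 + (-10848 + 34225 + 3145)) - 57 = (-29870 + 26522) - 57 = -3348 - 57 = -3405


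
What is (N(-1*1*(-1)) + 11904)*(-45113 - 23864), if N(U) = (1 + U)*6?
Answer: -821929932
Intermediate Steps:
N(U) = 6 + 6*U
(N(-1*1*(-1)) + 11904)*(-45113 - 23864) = ((6 + 6*(-1*1*(-1))) + 11904)*(-45113 - 23864) = ((6 + 6*(-1*(-1))) + 11904)*(-68977) = ((6 + 6*1) + 11904)*(-68977) = ((6 + 6) + 11904)*(-68977) = (12 + 11904)*(-68977) = 11916*(-68977) = -821929932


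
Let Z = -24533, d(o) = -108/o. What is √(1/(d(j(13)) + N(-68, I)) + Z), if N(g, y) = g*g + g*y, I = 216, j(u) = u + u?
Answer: I*√420278381888386/130886 ≈ 156.63*I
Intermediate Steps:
j(u) = 2*u
N(g, y) = g² + g*y
√(1/(d(j(13)) + N(-68, I)) + Z) = √(1/(-108/(2*13) - 68*(-68 + 216)) - 24533) = √(1/(-108/26 - 68*148) - 24533) = √(1/(-108*1/26 - 10064) - 24533) = √(1/(-54/13 - 10064) - 24533) = √(1/(-130886/13) - 24533) = √(-13/130886 - 24533) = √(-3211026251/130886) = I*√420278381888386/130886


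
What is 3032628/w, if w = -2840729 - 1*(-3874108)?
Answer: 3032628/1033379 ≈ 2.9347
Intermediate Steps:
w = 1033379 (w = -2840729 + 3874108 = 1033379)
3032628/w = 3032628/1033379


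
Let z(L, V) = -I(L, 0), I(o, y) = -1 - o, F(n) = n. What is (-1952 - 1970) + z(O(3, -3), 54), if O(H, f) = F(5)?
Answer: -3916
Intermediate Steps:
O(H, f) = 5
z(L, V) = 1 + L (z(L, V) = -(-1 - L) = 1 + L)
(-1952 - 1970) + z(O(3, -3), 54) = (-1952 - 1970) + (1 + 5) = -3922 + 6 = -3916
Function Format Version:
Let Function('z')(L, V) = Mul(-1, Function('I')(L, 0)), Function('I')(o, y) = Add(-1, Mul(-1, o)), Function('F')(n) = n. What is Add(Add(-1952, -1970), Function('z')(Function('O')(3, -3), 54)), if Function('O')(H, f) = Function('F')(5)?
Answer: -3916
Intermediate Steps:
Function('O')(H, f) = 5
Function('z')(L, V) = Add(1, L) (Function('z')(L, V) = Mul(-1, Add(-1, Mul(-1, L))) = Add(1, L))
Add(Add(-1952, -1970), Function('z')(Function('O')(3, -3), 54)) = Add(Add(-1952, -1970), Add(1, 5)) = Add(-3922, 6) = -3916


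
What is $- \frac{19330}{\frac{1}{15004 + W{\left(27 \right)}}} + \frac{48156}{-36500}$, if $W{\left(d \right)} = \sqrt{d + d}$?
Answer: $- \frac{2646499307039}{9125} - 57990 \sqrt{6} \approx -2.9017 \cdot 10^{8}$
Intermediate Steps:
$W{\left(d \right)} = \sqrt{2} \sqrt{d}$ ($W{\left(d \right)} = \sqrt{2 d} = \sqrt{2} \sqrt{d}$)
$- \frac{19330}{\frac{1}{15004 + W{\left(27 \right)}}} + \frac{48156}{-36500} = - \frac{19330}{\frac{1}{15004 + \sqrt{2} \sqrt{27}}} + \frac{48156}{-36500} = - \frac{19330}{\frac{1}{15004 + \sqrt{2} \cdot 3 \sqrt{3}}} + 48156 \left(- \frac{1}{36500}\right) = - \frac{19330}{\frac{1}{15004 + 3 \sqrt{6}}} - \frac{12039}{9125} = - 19330 \left(15004 + 3 \sqrt{6}\right) - \frac{12039}{9125} = \left(-290027320 - 57990 \sqrt{6}\right) - \frac{12039}{9125} = - \frac{2646499307039}{9125} - 57990 \sqrt{6}$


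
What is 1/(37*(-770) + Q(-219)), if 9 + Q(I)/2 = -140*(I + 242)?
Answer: -1/34948 ≈ -2.8614e-5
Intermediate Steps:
Q(I) = -67778 - 280*I (Q(I) = -18 + 2*(-140*(I + 242)) = -18 + 2*(-140*(242 + I)) = -18 + 2*(-33880 - 140*I) = -18 + (-67760 - 280*I) = -67778 - 280*I)
1/(37*(-770) + Q(-219)) = 1/(37*(-770) + (-67778 - 280*(-219))) = 1/(-28490 + (-67778 + 61320)) = 1/(-28490 - 6458) = 1/(-34948) = -1/34948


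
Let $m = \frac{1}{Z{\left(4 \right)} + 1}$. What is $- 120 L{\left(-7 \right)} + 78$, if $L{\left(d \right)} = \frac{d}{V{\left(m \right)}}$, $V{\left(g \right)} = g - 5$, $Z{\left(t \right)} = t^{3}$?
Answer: $- \frac{2444}{27} \approx -90.519$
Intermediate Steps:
$m = \frac{1}{65}$ ($m = \frac{1}{4^{3} + 1} = \frac{1}{64 + 1} = \frac{1}{65} \approx 0.015385$)
$V{\left(g \right)} = -5 + g$
$L{\left(d \right)} = - \frac{65 d}{324}$ ($L{\left(d \right)} = \frac{d}{-5 + \frac{1}{65}} = \frac{d}{- \frac{324}{65}} = d \left(- \frac{65}{324}\right) = - \frac{65 d}{324}$)
$- 120 L{\left(-7 \right)} + 78 = - 120 \left(\left(- \frac{65}{324}\right) \left(-7\right)\right) + 78 = \left(-120\right) \frac{455}{324} + 78 = - \frac{4550}{27} + 78 = - \frac{2444}{27}$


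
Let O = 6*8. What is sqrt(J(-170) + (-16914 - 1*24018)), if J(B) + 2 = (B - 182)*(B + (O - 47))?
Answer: sqrt(18554) ≈ 136.21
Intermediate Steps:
O = 48
J(B) = -2 + (1 + B)*(-182 + B) (J(B) = -2 + (B - 182)*(B + (48 - 47)) = -2 + (-182 + B)*(B + 1) = -2 + (-182 + B)*(1 + B) = -2 + (1 + B)*(-182 + B))
sqrt(J(-170) + (-16914 - 1*24018)) = sqrt((-184 + (-170)**2 - 181*(-170)) + (-16914 - 1*24018)) = sqrt((-184 + 28900 + 30770) + (-16914 - 24018)) = sqrt(59486 - 40932) = sqrt(18554)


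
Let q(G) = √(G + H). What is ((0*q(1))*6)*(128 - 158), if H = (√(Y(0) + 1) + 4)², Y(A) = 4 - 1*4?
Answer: 0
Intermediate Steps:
Y(A) = 0 (Y(A) = 4 - 4 = 0)
H = 25 (H = (√(0 + 1) + 4)² = (√1 + 4)² = (1 + 4)² = 5² = 25)
q(G) = √(25 + G) (q(G) = √(G + 25) = √(25 + G))
((0*q(1))*6)*(128 - 158) = ((0*√(25 + 1))*6)*(128 - 158) = ((0*√26)*6)*(-30) = (0*6)*(-30) = 0*(-30) = 0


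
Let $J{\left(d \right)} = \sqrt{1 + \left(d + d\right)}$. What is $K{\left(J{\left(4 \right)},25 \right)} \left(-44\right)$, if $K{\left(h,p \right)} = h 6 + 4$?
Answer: $-968$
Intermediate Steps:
$J{\left(d \right)} = \sqrt{1 + 2 d}$
$K{\left(h,p \right)} = 4 + 6 h$ ($K{\left(h,p \right)} = 6 h + 4 = 4 + 6 h$)
$K{\left(J{\left(4 \right)},25 \right)} \left(-44\right) = \left(4 + 6 \sqrt{1 + 2 \cdot 4}\right) \left(-44\right) = \left(4 + 6 \sqrt{1 + 8}\right) \left(-44\right) = \left(4 + 6 \sqrt{9}\right) \left(-44\right) = \left(4 + 6 \cdot 3\right) \left(-44\right) = \left(4 + 18\right) \left(-44\right) = 22 \left(-44\right) = -968$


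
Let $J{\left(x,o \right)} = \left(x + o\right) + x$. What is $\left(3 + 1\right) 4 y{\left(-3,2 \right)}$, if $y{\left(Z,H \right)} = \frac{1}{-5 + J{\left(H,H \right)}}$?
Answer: $16$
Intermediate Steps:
$J{\left(x,o \right)} = o + 2 x$ ($J{\left(x,o \right)} = \left(o + x\right) + x = o + 2 x$)
$y{\left(Z,H \right)} = \frac{1}{-5 + 3 H}$ ($y{\left(Z,H \right)} = \frac{1}{-5 + \left(H + 2 H\right)} = \frac{1}{-5 + 3 H}$)
$\left(3 + 1\right) 4 y{\left(-3,2 \right)} = \frac{\left(3 + 1\right) 4}{-5 + 3 \cdot 2} = \frac{4 \cdot 4}{-5 + 6} = \frac{16}{1} = 16 \cdot 1 = 16$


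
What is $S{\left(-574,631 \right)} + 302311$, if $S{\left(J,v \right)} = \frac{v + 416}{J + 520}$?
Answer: $\frac{5441249}{18} \approx 3.0229 \cdot 10^{5}$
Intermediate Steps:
$S{\left(J,v \right)} = \frac{416 + v}{520 + J}$
$S{\left(-574,631 \right)} + 302311 = \frac{416 + 631}{520 - 574} + 302311 = \frac{1}{-54} \cdot 1047 + 302311 = \left(- \frac{1}{54}\right) 1047 + 302311 = - \frac{349}{18} + 302311 = \frac{5441249}{18}$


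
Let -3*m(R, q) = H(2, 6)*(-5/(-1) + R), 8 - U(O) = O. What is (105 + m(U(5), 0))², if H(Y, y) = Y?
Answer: 89401/9 ≈ 9933.4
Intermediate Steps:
U(O) = 8 - O
m(R, q) = -10/3 - 2*R/3 (m(R, q) = -2*(-5/(-1) + R)/3 = -2*(-5*(-1) + R)/3 = -2*(5 + R)/3 = -(10 + 2*R)/3 = -10/3 - 2*R/3)
(105 + m(U(5), 0))² = (105 + (-10/3 - 2*(8 - 1*5)/3))² = (105 + (-10/3 - 2*(8 - 5)/3))² = (105 + (-10/3 - ⅔*3))² = (105 + (-10/3 - 2))² = (105 - 16/3)² = (299/3)² = 89401/9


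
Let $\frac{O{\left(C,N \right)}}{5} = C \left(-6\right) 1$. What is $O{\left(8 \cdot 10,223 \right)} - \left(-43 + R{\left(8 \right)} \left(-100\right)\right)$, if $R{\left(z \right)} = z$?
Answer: $-1557$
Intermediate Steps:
$O{\left(C,N \right)} = - 30 C$ ($O{\left(C,N \right)} = 5 C \left(-6\right) 1 = 5 - 6 C 1 = 5 \left(- 6 C\right) = - 30 C$)
$O{\left(8 \cdot 10,223 \right)} - \left(-43 + R{\left(8 \right)} \left(-100\right)\right) = - 30 \cdot 8 \cdot 10 - \left(-43 + 8 \left(-100\right)\right) = \left(-30\right) 80 - \left(-43 - 800\right) = -2400 - -843 = -2400 + 843 = -1557$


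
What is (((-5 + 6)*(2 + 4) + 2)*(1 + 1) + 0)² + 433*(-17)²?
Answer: 125393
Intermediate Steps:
(((-5 + 6)*(2 + 4) + 2)*(1 + 1) + 0)² + 433*(-17)² = ((1*6 + 2)*2 + 0)² + 433*289 = ((6 + 2)*2 + 0)² + 125137 = (8*2 + 0)² + 125137 = (16 + 0)² + 125137 = 16² + 125137 = 256 + 125137 = 125393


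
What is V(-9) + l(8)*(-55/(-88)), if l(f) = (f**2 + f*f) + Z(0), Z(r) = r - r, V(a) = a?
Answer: 71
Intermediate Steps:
Z(r) = 0
l(f) = 2*f**2 (l(f) = (f**2 + f*f) + 0 = (f**2 + f**2) + 0 = 2*f**2 + 0 = 2*f**2)
V(-9) + l(8)*(-55/(-88)) = -9 + (2*8**2)*(-55/(-88)) = -9 + (2*64)*(-55*(-1/88)) = -9 + 128*(5/8) = -9 + 80 = 71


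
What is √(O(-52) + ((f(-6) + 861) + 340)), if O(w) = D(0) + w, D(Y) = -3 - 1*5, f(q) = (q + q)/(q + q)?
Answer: √1142 ≈ 33.793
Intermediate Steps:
f(q) = 1 (f(q) = (2*q)/((2*q)) = (2*q)*(1/(2*q)) = 1)
D(Y) = -8 (D(Y) = -3 - 5 = -8)
O(w) = -8 + w
√(O(-52) + ((f(-6) + 861) + 340)) = √((-8 - 52) + ((1 + 861) + 340)) = √(-60 + (862 + 340)) = √(-60 + 1202) = √1142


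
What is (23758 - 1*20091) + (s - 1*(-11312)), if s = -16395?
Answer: -1416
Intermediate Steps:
(23758 - 1*20091) + (s - 1*(-11312)) = (23758 - 1*20091) + (-16395 - 1*(-11312)) = (23758 - 20091) + (-16395 + 11312) = 3667 - 5083 = -1416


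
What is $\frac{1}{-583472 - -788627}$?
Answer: $\frac{1}{205155} \approx 4.8744 \cdot 10^{-6}$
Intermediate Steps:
$\frac{1}{-583472 - -788627} = \frac{1}{-583472 + 788627} = \frac{1}{205155}$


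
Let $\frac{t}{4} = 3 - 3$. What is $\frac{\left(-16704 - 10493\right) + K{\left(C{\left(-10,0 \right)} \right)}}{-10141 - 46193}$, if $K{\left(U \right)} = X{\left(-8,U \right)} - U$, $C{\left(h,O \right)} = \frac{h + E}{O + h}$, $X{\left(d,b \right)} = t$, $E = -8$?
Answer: $\frac{67997}{140835} \approx 0.48281$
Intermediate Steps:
$t = 0$ ($t = 4 \left(3 - 3\right) = 4 \cdot 0 = 0$)
$X{\left(d,b \right)} = 0$
$C{\left(h,O \right)} = \frac{-8 + h}{O + h}$ ($C{\left(h,O \right)} = \frac{h - 8}{O + h} = \frac{-8 + h}{O + h}$)
$K{\left(U \right)} = - U$ ($K{\left(U \right)} = 0 - U = - U$)
$\frac{\left(-16704 - 10493\right) + K{\left(C{\left(-10,0 \right)} \right)}}{-10141 - 46193} = \frac{\left(-16704 - 10493\right) - \frac{-8 - 10}{0 - 10}}{-10141 - 46193} = \frac{-27197 - \frac{1}{-10} \left(-18\right)}{-56334} = \left(-27197 - \left(- \frac{1}{10}\right) \left(-18\right)\right) \left(- \frac{1}{56334}\right) = \left(-27197 - \frac{9}{5}\right) \left(- \frac{1}{56334}\right) = \left(- \frac{135994}{5}\right) \left(- \frac{1}{56334}\right) = \frac{67997}{140835}$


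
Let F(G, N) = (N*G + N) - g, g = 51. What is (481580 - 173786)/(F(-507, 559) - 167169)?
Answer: -153897/225037 ≈ -0.68387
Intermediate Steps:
F(G, N) = -51 + N + G*N (F(G, N) = (N*G + N) - 1*51 = (G*N + N) - 51 = (N + G*N) - 51 = -51 + N + G*N)
(481580 - 173786)/(F(-507, 559) - 167169) = (481580 - 173786)/((-51 + 559 - 507*559) - 167169) = 307794/((-51 + 559 - 283413) - 167169) = 307794/(-282905 - 167169) = 307794/(-450074) = 307794*(-1/450074) = -153897/225037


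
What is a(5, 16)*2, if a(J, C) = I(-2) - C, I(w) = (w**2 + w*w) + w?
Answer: -20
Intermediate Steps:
I(w) = w + 2*w**2 (I(w) = (w**2 + w**2) + w = 2*w**2 + w = w + 2*w**2)
a(J, C) = 6 - C (a(J, C) = -2*(1 + 2*(-2)) - C = -2*(1 - 4) - C = -2*(-3) - C = 6 - C)
a(5, 16)*2 = (6 - 1*16)*2 = (6 - 16)*2 = -10*2 = -20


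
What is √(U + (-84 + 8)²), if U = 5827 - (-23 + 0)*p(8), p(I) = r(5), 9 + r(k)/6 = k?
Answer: √11051 ≈ 105.12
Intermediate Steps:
r(k) = -54 + 6*k
p(I) = -24 (p(I) = -54 + 6*5 = -54 + 30 = -24)
U = 5275 (U = 5827 - (-23 + 0)*(-24) = 5827 - (-23)*(-24) = 5827 - 1*552 = 5827 - 552 = 5275)
√(U + (-84 + 8)²) = √(5275 + (-84 + 8)²) = √(5275 + (-76)²) = √(5275 + 5776) = √11051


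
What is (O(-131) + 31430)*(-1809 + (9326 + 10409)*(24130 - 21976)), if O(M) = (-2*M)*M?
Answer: -122931345852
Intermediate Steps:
O(M) = -2*M²
(O(-131) + 31430)*(-1809 + (9326 + 10409)*(24130 - 21976)) = (-2*(-131)² + 31430)*(-1809 + (9326 + 10409)*(24130 - 21976)) = (-2*17161 + 31430)*(-1809 + 19735*2154) = (-34322 + 31430)*(-1809 + 42509190) = -2892*42507381 = -122931345852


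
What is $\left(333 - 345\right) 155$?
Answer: $-1860$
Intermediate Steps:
$\left(333 - 345\right) 155 = \left(-12\right) 155 = -1860$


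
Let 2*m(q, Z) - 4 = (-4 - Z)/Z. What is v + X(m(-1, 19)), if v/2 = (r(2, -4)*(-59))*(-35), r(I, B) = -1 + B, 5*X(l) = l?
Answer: -3923447/190 ≈ -20650.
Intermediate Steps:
m(q, Z) = 2 + (-4 - Z)/(2*Z) (m(q, Z) = 2 + ((-4 - Z)/Z)/2 = 2 + (-4 - Z)/(2*Z))
X(l) = l/5
v = -20650 (v = 2*(((-1 - 4)*(-59))*(-35)) = 2*(-5*(-59)*(-35)) = 2*(295*(-35)) = 2*(-10325) = -20650)
v + X(m(-1, 19)) = -20650 + (3/2 - 2/19)/5 = -20650 + (⅕)*(53/38) = -20650 + 53/190 = -3923447/190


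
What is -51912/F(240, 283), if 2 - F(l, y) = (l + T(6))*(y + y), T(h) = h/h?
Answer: 1442/3789 ≈ 0.38058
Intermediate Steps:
T(h) = 1
F(l, y) = 2 - 2*y*(1 + l) (F(l, y) = 2 - (l + 1)*(y + y) = 2 - (1 + l)*2*y = 2 - 2*y*(1 + l))
-51912/F(240, 283) = -51912/(2 - 2*283 - 2*240*283) = -51912/(2 - 566 - 135840) = -51912/(-136404) = -51912*(-1/136404) = 1442/3789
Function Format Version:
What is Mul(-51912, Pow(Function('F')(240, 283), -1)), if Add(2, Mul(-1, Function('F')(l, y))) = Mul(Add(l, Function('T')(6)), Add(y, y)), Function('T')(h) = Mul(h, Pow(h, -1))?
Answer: Rational(1442, 3789) ≈ 0.38058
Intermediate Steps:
Function('T')(h) = 1
Function('F')(l, y) = Add(2, Mul(-2, y, Add(1, l))) (Function('F')(l, y) = Add(2, Mul(-1, Mul(Add(l, 1), Add(y, y)))) = Add(2, Mul(-1, Mul(Add(1, l), Mul(2, y)))) = Add(2, Mul(-1, Mul(2, y, Add(1, l)))) = Add(2, Mul(-2, y, Add(1, l))))
Mul(-51912, Pow(Function('F')(240, 283), -1)) = Mul(-51912, Pow(Add(2, Mul(-2, 283), Mul(-2, 240, 283)), -1)) = Mul(-51912, Pow(Add(2, -566, -135840), -1)) = Mul(-51912, Pow(-136404, -1)) = Mul(-51912, Rational(-1, 136404)) = Rational(1442, 3789)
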